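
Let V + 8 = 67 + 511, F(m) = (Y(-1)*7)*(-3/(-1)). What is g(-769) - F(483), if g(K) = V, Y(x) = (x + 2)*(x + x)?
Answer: 612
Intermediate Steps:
Y(x) = 2*x*(2 + x) (Y(x) = (2 + x)*(2*x) = 2*x*(2 + x))
F(m) = -42 (F(m) = ((2*(-1)*(2 - 1))*7)*(-3/(-1)) = ((2*(-1)*1)*7)*(-3*(-1)) = -2*7*3 = -14*3 = -42)
V = 570 (V = -8 + (67 + 511) = -8 + 578 = 570)
g(K) = 570
g(-769) - F(483) = 570 - 1*(-42) = 570 + 42 = 612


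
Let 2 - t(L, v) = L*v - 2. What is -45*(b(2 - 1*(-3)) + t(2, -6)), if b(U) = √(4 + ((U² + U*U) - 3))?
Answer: -720 - 45*√51 ≈ -1041.4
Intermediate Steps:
t(L, v) = 4 - L*v (t(L, v) = 2 - (L*v - 2) = 2 - (-2 + L*v) = 2 + (2 - L*v) = 4 - L*v)
b(U) = √(1 + 2*U²) (b(U) = √(4 + ((U² + U²) - 3)) = √(4 + (2*U² - 3)) = √(4 + (-3 + 2*U²)) = √(1 + 2*U²))
-45*(b(2 - 1*(-3)) + t(2, -6)) = -45*(√(1 + 2*(2 - 1*(-3))²) + (4 - 1*2*(-6))) = -45*(√(1 + 2*(2 + 3)²) + (4 + 12)) = -45*(√(1 + 2*5²) + 16) = -45*(√(1 + 2*25) + 16) = -45*(√(1 + 50) + 16) = -45*(√51 + 16) = -45*(16 + √51) = -720 - 45*√51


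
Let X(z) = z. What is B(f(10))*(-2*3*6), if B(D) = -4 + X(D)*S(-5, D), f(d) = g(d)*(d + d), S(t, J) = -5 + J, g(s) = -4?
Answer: -244656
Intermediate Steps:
f(d) = -8*d (f(d) = -4*(d + d) = -8*d)
B(D) = -4 + D*(-5 + D)
B(f(10))*(-2*3*6) = (-4 + (-8*10)*(-5 - 8*10))*(-2*3*6) = (-4 - 80*(-5 - 80))*(-6*6) = (-4 - 80*(-85))*(-36) = (-4 + 6800)*(-36) = 6796*(-36) = -244656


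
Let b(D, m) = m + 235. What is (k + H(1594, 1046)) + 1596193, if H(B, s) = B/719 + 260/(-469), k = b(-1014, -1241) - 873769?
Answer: 243270645844/337211 ≈ 7.2142e+5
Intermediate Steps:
b(D, m) = 235 + m
k = -874775 (k = (235 - 1241) - 873769 = -1006 - 873769 = -874775)
H(B, s) = -260/469 + B/719 (H(B, s) = B*(1/719) + 260*(-1/469) = B/719 - 260/469 = -260/469 + B/719)
(k + H(1594, 1046)) + 1596193 = (-874775 + (-260/469 + (1/719)*1594)) + 1596193 = (-874775 + (-260/469 + 1594/719)) + 1596193 = (-874775 + 560646/337211) + 1596193 = -294983191879/337211 + 1596193 = 243270645844/337211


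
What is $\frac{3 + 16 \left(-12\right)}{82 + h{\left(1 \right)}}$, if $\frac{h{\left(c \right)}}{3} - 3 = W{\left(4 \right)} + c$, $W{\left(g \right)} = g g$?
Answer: $- \frac{189}{142} \approx -1.331$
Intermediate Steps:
$W{\left(g \right)} = g^{2}$
$h{\left(c \right)} = 57 + 3 c$ ($h{\left(c \right)} = 9 + 3 \left(4^{2} + c\right) = 9 + 3 \left(16 + c\right) = 9 + \left(48 + 3 c\right) = 57 + 3 c$)
$\frac{3 + 16 \left(-12\right)}{82 + h{\left(1 \right)}} = \frac{3 + 16 \left(-12\right)}{82 + \left(57 + 3 \cdot 1\right)} = \frac{3 - 192}{82 + \left(57 + 3\right)} = - \frac{189}{82 + 60} = - \frac{189}{142}$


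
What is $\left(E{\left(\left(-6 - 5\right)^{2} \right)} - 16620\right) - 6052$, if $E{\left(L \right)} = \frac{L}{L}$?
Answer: $-22671$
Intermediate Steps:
$E{\left(L \right)} = 1$
$\left(E{\left(\left(-6 - 5\right)^{2} \right)} - 16620\right) - 6052 = \left(1 - 16620\right) - 6052 = -16619 - 6052 = -22671$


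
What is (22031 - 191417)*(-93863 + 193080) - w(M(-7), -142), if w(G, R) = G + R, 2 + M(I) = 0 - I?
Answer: -16805970625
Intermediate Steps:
M(I) = -2 - I (M(I) = -2 + (0 - I) = -2 - I)
(22031 - 191417)*(-93863 + 193080) - w(M(-7), -142) = (22031 - 191417)*(-93863 + 193080) - ((-2 - 1*(-7)) - 142) = -169386*99217 - ((-2 + 7) - 142) = -16805970762 - (5 - 142) = -16805970762 - 1*(-137) = -16805970762 + 137 = -16805970625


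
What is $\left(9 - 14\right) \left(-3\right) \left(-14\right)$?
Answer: $-210$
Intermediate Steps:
$\left(9 - 14\right) \left(-3\right) \left(-14\right) = \left(-5\right) \left(-3\right) \left(-14\right) = 15 \left(-14\right) = -210$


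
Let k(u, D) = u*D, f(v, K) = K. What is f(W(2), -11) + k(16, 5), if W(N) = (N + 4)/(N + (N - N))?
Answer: 69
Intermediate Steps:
W(N) = (4 + N)/N (W(N) = (4 + N)/(N + 0) = (4 + N)/N)
k(u, D) = D*u
f(W(2), -11) + k(16, 5) = -11 + 5*16 = -11 + 80 = 69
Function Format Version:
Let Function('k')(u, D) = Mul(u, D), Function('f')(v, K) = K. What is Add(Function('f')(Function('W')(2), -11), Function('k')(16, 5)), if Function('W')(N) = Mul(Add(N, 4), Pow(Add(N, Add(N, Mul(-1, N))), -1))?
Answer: 69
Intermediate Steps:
Function('W')(N) = Mul(Pow(N, -1), Add(4, N)) (Function('W')(N) = Mul(Add(4, N), Pow(Add(N, 0), -1)) = Mul(Add(4, N), Pow(N, -1)) = Mul(Pow(N, -1), Add(4, N)))
Function('k')(u, D) = Mul(D, u)
Add(Function('f')(Function('W')(2), -11), Function('k')(16, 5)) = Add(-11, Mul(5, 16)) = Add(-11, 80) = 69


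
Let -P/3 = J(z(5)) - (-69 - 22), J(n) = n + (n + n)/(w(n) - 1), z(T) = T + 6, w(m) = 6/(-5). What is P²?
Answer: 76176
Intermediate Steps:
w(m) = -6/5 (w(m) = 6*(-⅕) = -6/5)
z(T) = 6 + T
J(n) = n/11 (J(n) = n + (n + n)/(-6/5 - 1) = n + (2*n)/(-11/5) = n + (2*n)*(-5/11) = n - 10*n/11 = n/11)
P = -276 (P = -3*((6 + 5)/11 - (-69 - 22)) = -3*((1/11)*11 - 1*(-91)) = -3*(1 + 91) = -3*92 = -276)
P² = (-276)² = 76176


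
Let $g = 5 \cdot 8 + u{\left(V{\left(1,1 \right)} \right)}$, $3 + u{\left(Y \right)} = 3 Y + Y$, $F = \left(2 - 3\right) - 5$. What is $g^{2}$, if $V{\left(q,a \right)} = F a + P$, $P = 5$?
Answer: $1089$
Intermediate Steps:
$F = -6$ ($F = -1 - 5 = -6$)
$V{\left(q,a \right)} = 5 - 6 a$ ($V{\left(q,a \right)} = - 6 a + 5 = 5 - 6 a$)
$u{\left(Y \right)} = -3 + 4 Y$ ($u{\left(Y \right)} = -3 + \left(3 Y + Y\right) = -3 + 4 Y$)
$g = 33$ ($g = 5 \cdot 8 + \left(-3 + 4 \left(5 - 6\right)\right) = 40 + \left(-3 + 4 \left(5 - 6\right)\right) = 40 + \left(-3 + 4 \left(-1\right)\right) = 40 - 7 = 33$)
$g^{2} = 33^{2} = 1089$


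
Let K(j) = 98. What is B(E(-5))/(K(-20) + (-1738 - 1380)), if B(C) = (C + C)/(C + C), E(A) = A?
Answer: -1/3020 ≈ -0.00033113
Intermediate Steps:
B(C) = 1 (B(C) = (2*C)/((2*C)) = (2*C)*(1/(2*C)) = 1)
B(E(-5))/(K(-20) + (-1738 - 1380)) = 1/(98 + (-1738 - 1380)) = 1/(98 - 3118) = 1/(-3020) = -1/3020*1 = -1/3020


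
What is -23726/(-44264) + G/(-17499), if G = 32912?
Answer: -520817747/387287868 ≈ -1.3448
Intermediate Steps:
-23726/(-44264) + G/(-17499) = -23726/(-44264) + 32912/(-17499) = -23726*(-1/44264) + 32912*(-1/17499) = 11863/22132 - 32912/17499 = -520817747/387287868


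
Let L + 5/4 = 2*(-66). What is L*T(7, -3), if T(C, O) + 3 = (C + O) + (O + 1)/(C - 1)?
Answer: -533/6 ≈ -88.833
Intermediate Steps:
L = -533/4 (L = -5/4 + 2*(-66) = -5/4 - 132 = -533/4 ≈ -133.25)
T(C, O) = -3 + C + O + (1 + O)/(-1 + C) (T(C, O) = -3 + ((C + O) + (O + 1)/(C - 1)) = -3 + ((C + O) + (1 + O)/(-1 + C)) = -3 + (C + O + (1 + O)/(-1 + C)) = -3 + C + O + (1 + O)/(-1 + C))
L*T(7, -3) = -533*(4 + 7**2 - 4*7 + 7*(-3))/(4*(-1 + 7)) = -533*(4 + 49 - 28 - 21)/(4*6) = -533*4/24 = -533/4*2/3 = -533/6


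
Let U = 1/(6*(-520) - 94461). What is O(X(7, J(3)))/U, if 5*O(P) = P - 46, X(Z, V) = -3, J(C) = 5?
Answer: 4781469/5 ≈ 9.5629e+5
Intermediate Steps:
U = -1/97581 (U = 1/(-3120 - 94461) = 1/(-97581) = -1/97581 ≈ -1.0248e-5)
O(P) = -46/5 + P/5 (O(P) = (P - 46)/5 = (-46 + P)/5 = -46/5 + P/5)
O(X(7, J(3)))/U = (-46/5 + (⅕)*(-3))/(-1/97581) = (-46/5 - ⅗)*(-97581) = -49/5*(-97581) = 4781469/5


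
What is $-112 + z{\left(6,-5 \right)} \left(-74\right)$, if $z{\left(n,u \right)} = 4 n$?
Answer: $-1888$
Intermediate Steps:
$-112 + z{\left(6,-5 \right)} \left(-74\right) = -112 + 4 \cdot 6 \left(-74\right) = -112 + 24 \left(-74\right) = -112 - 1776 = -1888$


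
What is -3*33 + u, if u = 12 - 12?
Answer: -99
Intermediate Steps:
u = 0
-3*33 + u = -3*33 + 0 = -99 + 0 = -99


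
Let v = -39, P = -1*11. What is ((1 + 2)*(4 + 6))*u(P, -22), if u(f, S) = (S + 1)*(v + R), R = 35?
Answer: 2520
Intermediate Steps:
P = -11
u(f, S) = -4 - 4*S (u(f, S) = (S + 1)*(-39 + 35) = (1 + S)*(-4) = -4 - 4*S)
((1 + 2)*(4 + 6))*u(P, -22) = ((1 + 2)*(4 + 6))*(-4 - 4*(-22)) = (3*10)*(-4 + 88) = 30*84 = 2520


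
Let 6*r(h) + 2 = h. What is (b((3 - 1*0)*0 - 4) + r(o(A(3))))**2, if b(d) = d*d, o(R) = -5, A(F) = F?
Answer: 7921/36 ≈ 220.03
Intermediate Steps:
b(d) = d**2
r(h) = -1/3 + h/6
(b((3 - 1*0)*0 - 4) + r(o(A(3))))**2 = (((3 - 1*0)*0 - 4)**2 + (-1/3 + (1/6)*(-5)))**2 = (((3 + 0)*0 - 4)**2 + (-1/3 - 5/6))**2 = ((3*0 - 4)**2 - 7/6)**2 = ((0 - 4)**2 - 7/6)**2 = ((-4)**2 - 7/6)**2 = (16 - 7/6)**2 = (89/6)**2 = 7921/36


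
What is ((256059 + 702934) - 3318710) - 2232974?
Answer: -4592691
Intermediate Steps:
((256059 + 702934) - 3318710) - 2232974 = (958993 - 3318710) - 2232974 = -2359717 - 2232974 = -4592691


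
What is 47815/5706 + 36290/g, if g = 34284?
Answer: 76931675/8151021 ≈ 9.4383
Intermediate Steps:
47815/5706 + 36290/g = 47815/5706 + 36290/34284 = 47815*(1/5706) + 36290*(1/34284) = 47815/5706 + 18145/17142 = 76931675/8151021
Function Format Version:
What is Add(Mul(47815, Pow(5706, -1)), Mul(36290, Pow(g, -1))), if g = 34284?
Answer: Rational(76931675, 8151021) ≈ 9.4383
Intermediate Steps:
Add(Mul(47815, Pow(5706, -1)), Mul(36290, Pow(g, -1))) = Add(Mul(47815, Pow(5706, -1)), Mul(36290, Pow(34284, -1))) = Add(Mul(47815, Rational(1, 5706)), Mul(36290, Rational(1, 34284))) = Add(Rational(47815, 5706), Rational(18145, 17142)) = Rational(76931675, 8151021)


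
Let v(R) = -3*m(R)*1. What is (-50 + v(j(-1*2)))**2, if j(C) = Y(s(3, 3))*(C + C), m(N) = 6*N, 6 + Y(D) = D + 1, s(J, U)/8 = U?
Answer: 1737124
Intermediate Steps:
s(J, U) = 8*U
Y(D) = -5 + D (Y(D) = -6 + (D + 1) = -6 + (1 + D) = -5 + D)
j(C) = 38*C (j(C) = (-5 + 8*3)*(C + C) = (-5 + 24)*(2*C) = 19*(2*C) = 38*C)
v(R) = -18*R (v(R) = -18*R*1 = -18*R)
(-50 + v(j(-1*2)))**2 = (-50 - 684*(-1*2))**2 = (-50 - 684*(-2))**2 = (-50 - 18*(-76))**2 = (-50 + 1368)**2 = 1318**2 = 1737124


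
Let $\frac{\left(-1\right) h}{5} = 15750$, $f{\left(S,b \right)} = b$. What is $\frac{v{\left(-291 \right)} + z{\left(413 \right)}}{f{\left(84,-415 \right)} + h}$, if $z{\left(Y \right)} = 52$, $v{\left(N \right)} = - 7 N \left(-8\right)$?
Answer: $\frac{16244}{79165} \approx 0.20519$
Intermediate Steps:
$v{\left(N \right)} = 56 N$
$h = -78750$ ($h = \left(-5\right) 15750 = -78750$)
$\frac{v{\left(-291 \right)} + z{\left(413 \right)}}{f{\left(84,-415 \right)} + h} = \frac{56 \left(-291\right) + 52}{-415 - 78750} = \frac{-16296 + 52}{-79165} = \left(-16244\right) \left(- \frac{1}{79165}\right) = \frac{16244}{79165}$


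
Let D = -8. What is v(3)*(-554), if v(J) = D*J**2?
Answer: 39888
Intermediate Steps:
v(J) = -8*J**2
v(3)*(-554) = -8*3**2*(-554) = -8*9*(-554) = -72*(-554) = 39888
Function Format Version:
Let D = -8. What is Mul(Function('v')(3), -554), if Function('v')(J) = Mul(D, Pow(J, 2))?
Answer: 39888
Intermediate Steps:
Function('v')(J) = Mul(-8, Pow(J, 2))
Mul(Function('v')(3), -554) = Mul(Mul(-8, Pow(3, 2)), -554) = Mul(Mul(-8, 9), -554) = Mul(-72, -554) = 39888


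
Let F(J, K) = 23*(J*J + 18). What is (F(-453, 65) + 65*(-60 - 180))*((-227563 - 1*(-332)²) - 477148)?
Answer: -3833960314635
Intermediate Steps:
F(J, K) = 414 + 23*J² (F(J, K) = 23*(J² + 18) = 23*(18 + J²) = 414 + 23*J²)
(F(-453, 65) + 65*(-60 - 180))*((-227563 - 1*(-332)²) - 477148) = ((414 + 23*(-453)²) + 65*(-60 - 180))*((-227563 - 1*(-332)²) - 477148) = ((414 + 23*205209) + 65*(-240))*((-227563 - 1*110224) - 477148) = ((414 + 4719807) - 15600)*((-227563 - 110224) - 477148) = (4720221 - 15600)*(-337787 - 477148) = 4704621*(-814935) = -3833960314635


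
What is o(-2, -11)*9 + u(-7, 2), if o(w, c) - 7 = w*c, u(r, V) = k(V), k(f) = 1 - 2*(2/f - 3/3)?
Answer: 262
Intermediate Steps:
k(f) = 3 - 4/f (k(f) = 1 - 2*(2/f - 3*⅓) = 1 - 2*(2/f - 1) = 1 - 2*(-1 + 2/f) = 1 + (2 - 4/f) = 3 - 4/f)
u(r, V) = 3 - 4/V
o(w, c) = 7 + c*w (o(w, c) = 7 + w*c = 7 + c*w)
o(-2, -11)*9 + u(-7, 2) = (7 - 11*(-2))*9 + (3 - 4/2) = (7 + 22)*9 + (3 - 4*½) = 29*9 + (3 - 2) = 261 + 1 = 262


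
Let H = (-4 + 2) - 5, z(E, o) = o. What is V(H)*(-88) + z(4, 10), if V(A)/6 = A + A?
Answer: 7402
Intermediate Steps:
H = -7 (H = -2 - 5 = -7)
V(A) = 12*A (V(A) = 6*(A + A) = 6*(2*A) = 12*A)
V(H)*(-88) + z(4, 10) = (12*(-7))*(-88) + 10 = -84*(-88) + 10 = 7392 + 10 = 7402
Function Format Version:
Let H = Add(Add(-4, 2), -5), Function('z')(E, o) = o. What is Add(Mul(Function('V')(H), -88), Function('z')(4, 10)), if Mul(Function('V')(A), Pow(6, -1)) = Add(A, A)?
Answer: 7402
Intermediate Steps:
H = -7 (H = Add(-2, -5) = -7)
Function('V')(A) = Mul(12, A) (Function('V')(A) = Mul(6, Add(A, A)) = Mul(6, Mul(2, A)) = Mul(12, A))
Add(Mul(Function('V')(H), -88), Function('z')(4, 10)) = Add(Mul(Mul(12, -7), -88), 10) = Add(Mul(-84, -88), 10) = Add(7392, 10) = 7402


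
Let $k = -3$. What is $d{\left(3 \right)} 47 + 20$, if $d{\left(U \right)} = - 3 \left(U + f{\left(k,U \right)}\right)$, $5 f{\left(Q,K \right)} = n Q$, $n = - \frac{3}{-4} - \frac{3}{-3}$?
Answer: $- \frac{5099}{20} \approx -254.95$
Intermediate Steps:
$n = \frac{7}{4}$ ($n = \left(-3\right) \left(- \frac{1}{4}\right) - -1 = \frac{3}{4} + 1 = \frac{7}{4} \approx 1.75$)
$f{\left(Q,K \right)} = \frac{7 Q}{20}$ ($f{\left(Q,K \right)} = \frac{\frac{7}{4} Q}{5} = \frac{7 Q}{20}$)
$d{\left(U \right)} = \frac{63}{20} - 3 U$ ($d{\left(U \right)} = - 3 \left(U + \frac{7}{20} \left(-3\right)\right) = - 3 \left(U - \frac{21}{20}\right) = - 3 \left(- \frac{21}{20} + U\right) = \frac{63}{20} - 3 U$)
$d{\left(3 \right)} 47 + 20 = \left(\frac{63}{20} - 9\right) 47 + 20 = \left(- \frac{117}{20}\right) 47 + 20 = - \frac{5499}{20} + 20 = - \frac{5099}{20}$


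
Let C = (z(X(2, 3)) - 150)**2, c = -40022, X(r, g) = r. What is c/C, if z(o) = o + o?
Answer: -20011/10658 ≈ -1.8776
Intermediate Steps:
z(o) = 2*o
C = 21316 (C = (2*2 - 150)**2 = (4 - 150)**2 = (-146)**2 = 21316)
c/C = -40022/21316 = -40022*1/21316 = -20011/10658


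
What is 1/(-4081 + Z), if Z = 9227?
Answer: 1/5146 ≈ 0.00019433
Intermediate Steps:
1/(-4081 + Z) = 1/(-4081 + 9227) = 1/5146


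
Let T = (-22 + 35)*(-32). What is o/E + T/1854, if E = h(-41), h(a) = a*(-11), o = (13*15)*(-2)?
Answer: -455338/418077 ≈ -1.0891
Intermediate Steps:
o = -390 (o = 195*(-2) = -390)
h(a) = -11*a
T = -416 (T = 13*(-32) = -416)
E = 451 (E = -11*(-41) = 451)
o/E + T/1854 = -390/451 - 416/1854 = -390*1/451 - 416*1/1854 = -390/451 - 208/927 = -455338/418077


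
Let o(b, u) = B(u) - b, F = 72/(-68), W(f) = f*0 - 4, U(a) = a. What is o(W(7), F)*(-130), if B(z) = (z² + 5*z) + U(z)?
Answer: 46280/289 ≈ 160.14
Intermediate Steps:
B(z) = z² + 6*z (B(z) = (z² + 5*z) + z = z² + 6*z)
W(f) = -4 (W(f) = 0 - 4 = -4)
F = -18/17 (F = 72*(-1/68) = -18/17 ≈ -1.0588)
o(b, u) = -b + u*(6 + u) (o(b, u) = u*(6 + u) - b = -b + u*(6 + u))
o(W(7), F)*(-130) = ((-18/17)² - 1*(-4) + 6*(-18/17))*(-130) = (324/289 + 4 - 108/17)*(-130) = -356/289*(-130) = 46280/289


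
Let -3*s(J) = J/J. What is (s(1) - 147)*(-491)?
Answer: 217022/3 ≈ 72341.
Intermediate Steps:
s(J) = -⅓ (s(J) = -J/(3*J) = -⅓*1 = -⅓)
(s(1) - 147)*(-491) = (-⅓ - 147)*(-491) = -442/3*(-491) = 217022/3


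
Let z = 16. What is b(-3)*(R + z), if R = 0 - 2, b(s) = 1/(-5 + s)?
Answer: -7/4 ≈ -1.7500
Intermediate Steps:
R = -2
b(-3)*(R + z) = (-2 + 16)/(-5 - 3) = 14/(-8) = -1/8*14 = -7/4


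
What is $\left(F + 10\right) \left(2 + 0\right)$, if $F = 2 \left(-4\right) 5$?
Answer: $-60$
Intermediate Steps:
$F = -40$ ($F = \left(-8\right) 5 = -40$)
$\left(F + 10\right) \left(2 + 0\right) = \left(-40 + 10\right) \left(2 + 0\right) = \left(-30\right) 2 = -60$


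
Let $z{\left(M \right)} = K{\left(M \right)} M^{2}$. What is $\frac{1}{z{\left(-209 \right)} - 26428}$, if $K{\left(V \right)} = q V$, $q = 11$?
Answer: $- \frac{1}{100449047} \approx -9.9553 \cdot 10^{-9}$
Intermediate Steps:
$K{\left(V \right)} = 11 V$
$z{\left(M \right)} = 11 M^{3}$ ($z{\left(M \right)} = 11 M M^{2} = 11 M^{3}$)
$\frac{1}{z{\left(-209 \right)} - 26428} = \frac{1}{11 \left(-209\right)^{3} - 26428} = \frac{1}{11 \left(-9129329\right) - 26428} = \frac{1}{-100422619 - 26428} = \frac{1}{-100449047} = - \frac{1}{100449047}$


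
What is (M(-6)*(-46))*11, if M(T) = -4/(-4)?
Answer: -506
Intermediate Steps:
M(T) = 1 (M(T) = -4*(-1/4) = 1)
(M(-6)*(-46))*11 = (1*(-46))*11 = -46*11 = -506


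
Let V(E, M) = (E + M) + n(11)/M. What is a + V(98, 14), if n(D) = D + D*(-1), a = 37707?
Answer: 37819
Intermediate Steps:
n(D) = 0 (n(D) = D - D = 0)
V(E, M) = E + M (V(E, M) = (E + M) + 0/M = (E + M) + 0 = E + M)
a + V(98, 14) = 37707 + (98 + 14) = 37707 + 112 = 37819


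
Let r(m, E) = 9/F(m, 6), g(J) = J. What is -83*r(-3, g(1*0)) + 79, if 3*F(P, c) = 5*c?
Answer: 43/10 ≈ 4.3000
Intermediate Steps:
F(P, c) = 5*c/3 (F(P, c) = (5*c)/3 = 5*c/3)
r(m, E) = 9/10 (r(m, E) = 9/(((5/3)*6)) = 9/10)
-83*r(-3, g(1*0)) + 79 = -83*9/10 + 79 = -747/10 + 79 = 43/10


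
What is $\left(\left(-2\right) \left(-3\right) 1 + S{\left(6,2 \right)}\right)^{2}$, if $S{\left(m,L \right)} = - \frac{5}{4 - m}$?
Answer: $\frac{289}{4} \approx 72.25$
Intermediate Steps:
$\left(\left(-2\right) \left(-3\right) 1 + S{\left(6,2 \right)}\right)^{2} = \left(\left(-2\right) \left(-3\right) 1 + \frac{5}{-4 + 6}\right)^{2} = \left(6 \cdot 1 + \frac{5}{2}\right)^{2} = \left(6 + 5 \cdot \frac{1}{2}\right)^{2} = \left(6 + \frac{5}{2}\right)^{2} = \left(\frac{17}{2}\right)^{2} = \frac{289}{4}$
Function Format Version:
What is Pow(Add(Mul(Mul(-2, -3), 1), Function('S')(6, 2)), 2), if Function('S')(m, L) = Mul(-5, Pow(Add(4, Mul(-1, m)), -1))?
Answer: Rational(289, 4) ≈ 72.250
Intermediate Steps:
Pow(Add(Mul(Mul(-2, -3), 1), Function('S')(6, 2)), 2) = Pow(Add(Mul(Mul(-2, -3), 1), Mul(5, Pow(Add(-4, 6), -1))), 2) = Pow(Add(Mul(6, 1), Mul(5, Pow(2, -1))), 2) = Pow(Add(6, Mul(5, Rational(1, 2))), 2) = Pow(Add(6, Rational(5, 2)), 2) = Pow(Rational(17, 2), 2) = Rational(289, 4)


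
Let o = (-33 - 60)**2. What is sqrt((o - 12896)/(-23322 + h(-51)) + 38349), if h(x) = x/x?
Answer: 2*sqrt(5214233224399)/23321 ≈ 195.83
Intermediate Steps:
h(x) = 1
o = 8649 (o = (-93)**2 = 8649)
sqrt((o - 12896)/(-23322 + h(-51)) + 38349) = sqrt((8649 - 12896)/(-23322 + 1) + 38349) = sqrt(-4247/(-23321) + 38349) = sqrt(-4247*(-1/23321) + 38349) = sqrt(4247/23321 + 38349) = sqrt(894341276/23321) = 2*sqrt(5214233224399)/23321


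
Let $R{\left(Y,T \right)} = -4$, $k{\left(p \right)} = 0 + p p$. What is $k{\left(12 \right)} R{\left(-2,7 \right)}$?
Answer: $-576$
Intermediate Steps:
$k{\left(p \right)} = p^{2}$ ($k{\left(p \right)} = 0 + p^{2} = p^{2}$)
$k{\left(12 \right)} R{\left(-2,7 \right)} = 12^{2} \left(-4\right) = 144 \left(-4\right) = -576$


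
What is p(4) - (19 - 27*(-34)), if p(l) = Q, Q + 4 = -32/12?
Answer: -2831/3 ≈ -943.67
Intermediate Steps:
Q = -20/3 (Q = -4 - 32/12 = -4 - 32*1/12 = -4 - 8/3 = -20/3 ≈ -6.6667)
p(l) = -20/3
p(4) - (19 - 27*(-34)) = -20/3 - (19 - 27*(-34)) = -20/3 - (19 + 918) = -20/3 - 1*937 = -20/3 - 937 = -2831/3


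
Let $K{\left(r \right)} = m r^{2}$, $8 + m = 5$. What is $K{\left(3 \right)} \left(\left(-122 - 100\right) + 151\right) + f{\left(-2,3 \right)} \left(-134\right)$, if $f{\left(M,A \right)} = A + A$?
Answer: $1113$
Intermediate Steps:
$m = -3$ ($m = -8 + 5 = -3$)
$K{\left(r \right)} = - 3 r^{2}$
$f{\left(M,A \right)} = 2 A$
$K{\left(3 \right)} \left(\left(-122 - 100\right) + 151\right) + f{\left(-2,3 \right)} \left(-134\right) = - 3 \cdot 3^{2} \left(\left(-122 - 100\right) + 151\right) + 2 \cdot 3 \left(-134\right) = \left(-3\right) 9 \left(-222 + 151\right) + 6 \left(-134\right) = \left(-27\right) \left(-71\right) - 804 = 1917 - 804 = 1113$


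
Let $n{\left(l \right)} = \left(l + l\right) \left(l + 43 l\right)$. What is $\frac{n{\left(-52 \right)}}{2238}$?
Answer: $\frac{118976}{1119} \approx 106.32$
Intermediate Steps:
$n{\left(l \right)} = 88 l^{2}$ ($n{\left(l \right)} = 2 l 44 l = 88 l^{2}$)
$\frac{n{\left(-52 \right)}}{2238} = \frac{88 \left(-52\right)^{2}}{2238} = 88 \cdot 2704 \cdot \frac{1}{2238} = 237952 \cdot \frac{1}{2238} = \frac{118976}{1119}$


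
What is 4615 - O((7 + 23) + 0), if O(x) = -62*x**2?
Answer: 60415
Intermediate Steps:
4615 - O((7 + 23) + 0) = 4615 - (-62)*((7 + 23) + 0)**2 = 4615 - (-62)*(30 + 0)**2 = 4615 - (-62)*30**2 = 4615 - (-62)*900 = 4615 - 1*(-55800) = 4615 + 55800 = 60415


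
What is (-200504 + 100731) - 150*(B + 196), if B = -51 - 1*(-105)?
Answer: -137273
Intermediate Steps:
B = 54 (B = -51 + 105 = 54)
(-200504 + 100731) - 150*(B + 196) = (-200504 + 100731) - 150*(54 + 196) = -99773 - 150*250 = -99773 - 37500 = -137273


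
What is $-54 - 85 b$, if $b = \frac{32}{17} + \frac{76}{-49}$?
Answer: $- \frac{4026}{49} \approx -82.163$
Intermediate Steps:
$b = \frac{276}{833}$ ($b = 32 \cdot \frac{1}{17} + 76 \left(- \frac{1}{49}\right) = \frac{32}{17} - \frac{76}{49} = \frac{276}{833} \approx 0.33133$)
$-54 - 85 b = -54 - \frac{1380}{49} = - \frac{4026}{49}$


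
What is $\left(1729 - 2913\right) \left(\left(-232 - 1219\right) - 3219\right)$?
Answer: $5529280$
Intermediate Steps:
$\left(1729 - 2913\right) \left(\left(-232 - 1219\right) - 3219\right) = - 1184 \left(\left(-232 - 1219\right) - 3219\right) = - 1184 \left(-1451 - 3219\right) = \left(-1184\right) \left(-4670\right) = 5529280$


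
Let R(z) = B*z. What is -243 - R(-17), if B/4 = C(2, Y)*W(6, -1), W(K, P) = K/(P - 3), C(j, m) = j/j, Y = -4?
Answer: -345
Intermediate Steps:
C(j, m) = 1
W(K, P) = K/(-3 + P)
B = -6 (B = 4*(1*(6/(-3 - 1))) = 4*(1*(6/(-4))) = 4*(1*(6*(-¼))) = 4*(1*(-3/2)) = 4*(-3/2) = -6)
R(z) = -6*z
-243 - R(-17) = -243 - (-6)*(-17) = -243 - 1*102 = -243 - 102 = -345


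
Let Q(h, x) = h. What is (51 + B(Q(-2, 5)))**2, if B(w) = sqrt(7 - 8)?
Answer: (51 + I)**2 ≈ 2600.0 + 102.0*I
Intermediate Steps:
B(w) = I (B(w) = sqrt(-1) = I)
(51 + B(Q(-2, 5)))**2 = (51 + I)**2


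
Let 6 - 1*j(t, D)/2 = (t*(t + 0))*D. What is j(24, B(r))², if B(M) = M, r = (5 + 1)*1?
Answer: 47610000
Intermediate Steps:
r = 6 (r = 6*1 = 6)
j(t, D) = 12 - 2*D*t² (j(t, D) = 12 - 2*t*(t + 0)*D = 12 - 2*t*t*D = 12 - 2*t²*D = 12 - 2*D*t²)
j(24, B(r))² = (12 - 2*6*24²)² = (12 - 2*6*576)² = (12 - 6912)² = (-6900)² = 47610000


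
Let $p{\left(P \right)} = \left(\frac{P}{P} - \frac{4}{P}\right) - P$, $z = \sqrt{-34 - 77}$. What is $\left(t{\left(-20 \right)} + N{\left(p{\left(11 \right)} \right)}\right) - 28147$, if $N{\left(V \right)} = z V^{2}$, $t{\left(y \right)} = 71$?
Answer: $-28076 + \frac{12996 i \sqrt{111}}{121} \approx -28076.0 + 1131.6 i$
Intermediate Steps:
$z = i \sqrt{111}$ ($z = \sqrt{-111} = i \sqrt{111} \approx 10.536 i$)
$p{\left(P \right)} = 1 - P - \frac{4}{P}$ ($p{\left(P \right)} = \left(1 - \frac{4}{P}\right) - P = 1 - P - \frac{4}{P}$)
$N{\left(V \right)} = i \sqrt{111} V^{2}$
$\left(t{\left(-20 \right)} + N{\left(p{\left(11 \right)} \right)}\right) - 28147 = \left(71 + i \sqrt{111} \left(1 - 11 - \frac{4}{11}\right)^{2}\right) - 28147 = \left(71 + i \sqrt{111} \left(- \frac{114}{11}\right)^{2}\right) - 28147 = \left(71 + i \sqrt{111} \cdot \frac{12996}{121}\right) - 28147 = \left(71 + \frac{12996 i \sqrt{111}}{121}\right) - 28147 = -28076 + \frac{12996 i \sqrt{111}}{121}$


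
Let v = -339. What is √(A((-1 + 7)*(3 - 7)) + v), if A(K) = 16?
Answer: I*√323 ≈ 17.972*I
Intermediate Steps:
√(A((-1 + 7)*(3 - 7)) + v) = √(16 - 339) = √(-323) = I*√323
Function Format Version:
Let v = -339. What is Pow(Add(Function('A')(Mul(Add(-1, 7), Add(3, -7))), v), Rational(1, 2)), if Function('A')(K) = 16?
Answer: Mul(I, Pow(323, Rational(1, 2))) ≈ Mul(17.972, I)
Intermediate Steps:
Pow(Add(Function('A')(Mul(Add(-1, 7), Add(3, -7))), v), Rational(1, 2)) = Pow(Add(16, -339), Rational(1, 2)) = Pow(-323, Rational(1, 2)) = Mul(I, Pow(323, Rational(1, 2)))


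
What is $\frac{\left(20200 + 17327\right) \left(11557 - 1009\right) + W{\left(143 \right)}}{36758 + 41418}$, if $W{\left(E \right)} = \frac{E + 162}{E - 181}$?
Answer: $\frac{15041721943}{2970688} \approx 5063.4$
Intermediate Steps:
$W{\left(E \right)} = \frac{162 + E}{-181 + E}$
$\frac{\left(20200 + 17327\right) \left(11557 - 1009\right) + W{\left(143 \right)}}{36758 + 41418} = \frac{\left(20200 + 17327\right) \left(11557 - 1009\right) + \frac{162 + 143}{-181 + 143}}{36758 + 41418} = \frac{37527 \cdot 10548 + \frac{1}{-38} \cdot 305}{78176} = \left(395834796 - \frac{305}{38}\right) \frac{1}{78176} = \frac{15041721943}{38} \cdot \frac{1}{78176} = \frac{15041721943}{2970688}$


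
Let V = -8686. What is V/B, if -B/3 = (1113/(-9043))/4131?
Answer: -36053301582/371 ≈ -9.7179e+7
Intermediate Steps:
B = 371/4150737 (B = -3*1113/(-9043)/4131 = -3*1113*(-1/9043)/4131 = -(-3339)/(9043*4131) = -3*(-371/12452211) = 371/4150737 ≈ 8.9382e-5)
V/B = -8686/371/4150737 = -8686*4150737/371 = -36053301582/371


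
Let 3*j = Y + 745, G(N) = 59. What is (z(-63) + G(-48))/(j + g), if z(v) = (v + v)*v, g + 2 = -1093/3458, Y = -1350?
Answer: -82960878/2116117 ≈ -39.204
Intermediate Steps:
g = -8009/3458 (g = -2 - 1093/3458 = -8009/3458 ≈ -2.3161)
j = -605/3 (j = (-1350 + 745)/3 = (1/3)*(-605) = -605/3 ≈ -201.67)
z(v) = 2*v**2 (z(v) = (2*v)*v = 2*v**2)
(z(-63) + G(-48))/(j + g) = (2*(-63)**2 + 59)/(-605/3 - 8009/3458) = (2*3969 + 59)/(-2116117/10374) = (7938 + 59)*(-10374/2116117) = 7997*(-10374/2116117) = -82960878/2116117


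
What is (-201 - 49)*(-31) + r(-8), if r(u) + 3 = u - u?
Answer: 7747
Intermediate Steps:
r(u) = -3 (r(u) = -3 + (u - u) = -3 + 0 = -3)
(-201 - 49)*(-31) + r(-8) = (-201 - 49)*(-31) - 3 = -250*(-31) - 3 = 7750 - 3 = 7747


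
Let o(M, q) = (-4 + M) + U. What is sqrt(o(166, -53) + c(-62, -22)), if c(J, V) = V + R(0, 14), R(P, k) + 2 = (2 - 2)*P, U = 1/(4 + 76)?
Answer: sqrt(55205)/20 ≈ 11.748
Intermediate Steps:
U = 1/80 ≈ 0.012500
o(M, q) = -319/80 + M (o(M, q) = (-4 + M) + 1/80 = -319/80 + M)
R(P, k) = -2 (R(P, k) = -2 + (2 - 2)*P = -2 + 0*P = -2 + 0 = -2)
c(J, V) = -2 + V (c(J, V) = V - 2 = -2 + V)
sqrt(o(166, -53) + c(-62, -22)) = sqrt((-319/80 + 166) + (-2 - 22)) = sqrt(12961/80 - 24) = sqrt(11041/80) = sqrt(55205)/20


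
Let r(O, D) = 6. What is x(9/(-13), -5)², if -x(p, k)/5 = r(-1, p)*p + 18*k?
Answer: 37454400/169 ≈ 2.2162e+5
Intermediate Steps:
x(p, k) = -90*k - 30*p (x(p, k) = -5*(6*p + 18*k) = -90*k - 30*p)
x(9/(-13), -5)² = (-90*(-5) - 270/(-13))² = (450 - 270*(-1)/13)² = (450 - 30*(-9/13))² = (450 + 270/13)² = (6120/13)² = 37454400/169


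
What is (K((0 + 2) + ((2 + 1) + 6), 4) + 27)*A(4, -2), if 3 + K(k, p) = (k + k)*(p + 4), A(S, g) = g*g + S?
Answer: 1600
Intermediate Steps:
A(S, g) = S + g² (A(S, g) = g² + S = S + g²)
K(k, p) = -3 + 2*k*(4 + p) (K(k, p) = -3 + (k + k)*(p + 4) = -3 + (2*k)*(4 + p) = -3 + 2*k*(4 + p))
(K((0 + 2) + ((2 + 1) + 6), 4) + 27)*A(4, -2) = ((-3 + 8*((0 + 2) + ((2 + 1) + 6)) + 2*((0 + 2) + ((2 + 1) + 6))*4) + 27)*(4 + (-2)²) = ((-3 + 8*(2 + (3 + 6)) + 2*(2 + (3 + 6))*4) + 27)*(4 + 4) = ((-3 + 8*(2 + 9) + 2*(2 + 9)*4) + 27)*8 = ((-3 + 8*11 + 2*11*4) + 27)*8 = ((-3 + 88 + 88) + 27)*8 = (173 + 27)*8 = 200*8 = 1600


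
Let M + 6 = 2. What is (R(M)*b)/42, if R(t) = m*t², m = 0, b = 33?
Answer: 0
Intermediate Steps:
M = -4 (M = -6 + 2 = -4)
R(t) = 0 (R(t) = 0*t² = 0)
(R(M)*b)/42 = (0*33)/42 = 0*(1/42) = 0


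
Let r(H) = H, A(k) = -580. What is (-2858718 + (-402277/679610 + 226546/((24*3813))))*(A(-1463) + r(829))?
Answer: -3689155307283782123/5182705860 ≈ -7.1182e+8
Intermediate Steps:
(-2858718 + (-402277/679610 + 226546/((24*3813))))*(A(-1463) + r(829)) = (-2858718 + (-402277/679610 + 226546/((24*3813))))*(-580 + 829) = (-2858718 + (-402277*1/679610 + 226546/91512))*249 = (-2858718 + (-402277/679610 + 226546*(1/91512)))*249 = (-2858718 + (-402277/679610 + 113273/45756))*249 = (-2858718 + 29287438559/15548117580)*249 = -44447654304623881/15548117580*249 = -3689155307283782123/5182705860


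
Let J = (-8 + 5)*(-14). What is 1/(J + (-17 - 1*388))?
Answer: -1/363 ≈ -0.0027548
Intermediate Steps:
J = 42 (J = -3*(-14) = 42)
1/(J + (-17 - 1*388)) = 1/(42 + (-17 - 1*388)) = 1/(42 + (-17 - 388)) = 1/(42 - 405) = 1/(-363) = -1/363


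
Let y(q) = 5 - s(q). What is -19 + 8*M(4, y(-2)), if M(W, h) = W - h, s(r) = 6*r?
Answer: -123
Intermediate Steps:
y(q) = 5 - 6*q
-19 + 8*M(4, y(-2)) = -19 + 8*(4 - (5 - 6*(-2))) = -19 + 8*(4 - (5 + 12)) = -19 + 8*(4 - 1*17) = -19 + 8*(4 - 17) = -19 + 8*(-13) = -19 - 104 = -123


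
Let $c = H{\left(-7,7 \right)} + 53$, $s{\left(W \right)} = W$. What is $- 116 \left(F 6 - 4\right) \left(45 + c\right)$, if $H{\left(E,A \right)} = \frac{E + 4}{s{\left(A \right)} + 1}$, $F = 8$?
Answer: $-498278$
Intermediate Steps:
$H{\left(E,A \right)} = \frac{4 + E}{1 + A}$ ($H{\left(E,A \right)} = \frac{E + 4}{A + 1} = \frac{4 + E}{1 + A}$)
$c = \frac{421}{8}$ ($c = \frac{4 - 7}{1 + 7} + 53 = \frac{1}{8} \left(-3\right) + 53 = - \frac{3}{8} + 53 = \frac{421}{8} \approx 52.625$)
$- 116 \left(F 6 - 4\right) \left(45 + c\right) = - 116 \left(8 \cdot 6 - 4\right) \left(45 + \frac{421}{8}\right) = - 116 \left(48 - 4\right) \frac{781}{8} = \left(-116\right) 44 \cdot \frac{781}{8} = \left(-5104\right) \frac{781}{8} = -498278$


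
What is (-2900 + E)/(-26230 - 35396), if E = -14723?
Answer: 17623/61626 ≈ 0.28597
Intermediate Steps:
(-2900 + E)/(-26230 - 35396) = (-2900 - 14723)/(-26230 - 35396) = -17623/(-61626) = -17623*(-1/61626) = 17623/61626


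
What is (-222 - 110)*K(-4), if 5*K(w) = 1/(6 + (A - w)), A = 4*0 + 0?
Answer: -166/25 ≈ -6.6400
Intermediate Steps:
A = 0 (A = 0 + 0 = 0)
K(w) = 1/(5*(6 - w)) (K(w) = 1/(5*(6 + (0 - w))) = 1/(5*(6 - w)))
(-222 - 110)*K(-4) = (-222 - 110)*(1/(5*(6 - 1*(-4)))) = -332/(5*(6 + 4)) = -332/(5*10) = -332*1/50 = -166/25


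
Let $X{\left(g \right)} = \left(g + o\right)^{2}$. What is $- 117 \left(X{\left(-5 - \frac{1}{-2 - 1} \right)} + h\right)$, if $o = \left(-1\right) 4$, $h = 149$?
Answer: $-26221$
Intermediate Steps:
$o = -4$
$X{\left(g \right)} = \left(-4 + g\right)^{2}$ ($X{\left(g \right)} = \left(g - 4\right)^{2} = \left(-4 + g\right)^{2}$)
$- 117 \left(X{\left(-5 - \frac{1}{-2 - 1} \right)} + h\right) = - 117 \left(\left(-4 - \left(5 + \frac{1}{-2 - 1}\right)\right)^{2} + 149\right) = - 117 \left(\left(-4 - \frac{14}{3}\right)^{2} + 149\right) = - 117 \left(\left(- \frac{26}{3}\right)^{2} + 149\right) = - 117 \left(\frac{676}{9} + 149\right) = \left(-117\right) \frac{2017}{9} = -26221$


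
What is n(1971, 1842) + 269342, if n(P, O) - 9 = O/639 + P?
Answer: 57792200/213 ≈ 2.7133e+5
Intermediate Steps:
n(P, O) = 9 + P + O/639 (n(P, O) = 9 + (O/639 + P) = 9 + (P + O/639) = 9 + P + O/639)
n(1971, 1842) + 269342 = (9 + 1971 + (1/639)*1842) + 269342 = (9 + 1971 + 614/213) + 269342 = 422354/213 + 269342 = 57792200/213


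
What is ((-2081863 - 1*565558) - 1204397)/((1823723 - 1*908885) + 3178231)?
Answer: -3851818/4093069 ≈ -0.94106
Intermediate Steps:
((-2081863 - 1*565558) - 1204397)/((1823723 - 1*908885) + 3178231) = ((-2081863 - 565558) - 1204397)/((1823723 - 908885) + 3178231) = (-2647421 - 1204397)/(914838 + 3178231) = -3851818/4093069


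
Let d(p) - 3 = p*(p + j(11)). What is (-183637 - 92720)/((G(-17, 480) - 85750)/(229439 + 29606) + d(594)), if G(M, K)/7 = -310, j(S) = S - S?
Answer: -14317779813/18280218167 ≈ -0.78324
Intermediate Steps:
j(S) = 0
d(p) = 3 + p² (d(p) = 3 + p*(p + 0) = 3 + p*p = 3 + p²)
G(M, K) = -2170 (G(M, K) = 7*(-310) = -2170)
(-183637 - 92720)/((G(-17, 480) - 85750)/(229439 + 29606) + d(594)) = (-183637 - 92720)/((-2170 - 85750)/(229439 + 29606) + (3 + 594²)) = -276357/(-87920/259045 + (3 + 352836)) = -276357/(-87920*1/259045 + 352839) = -276357/(-17584/51809 + 352839) = -276357/18280218167/51809 = -276357*51809/18280218167 = -14317779813/18280218167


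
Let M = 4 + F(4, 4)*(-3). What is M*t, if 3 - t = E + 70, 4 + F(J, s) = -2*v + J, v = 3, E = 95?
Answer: -3564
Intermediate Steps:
F(J, s) = -10 + J (F(J, s) = -4 + (-2*3 + J) = -4 + (-6 + J) = -10 + J)
t = -162 (t = 3 - (95 + 70) = 3 - 1*165 = 3 - 165 = -162)
M = 22 (M = 4 + (-10 + 4)*(-3) = 4 - 6*(-3) = 4 + 18 = 22)
M*t = 22*(-162) = -3564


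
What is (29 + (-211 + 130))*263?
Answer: -13676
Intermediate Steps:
(29 + (-211 + 130))*263 = (29 - 81)*263 = -52*263 = -13676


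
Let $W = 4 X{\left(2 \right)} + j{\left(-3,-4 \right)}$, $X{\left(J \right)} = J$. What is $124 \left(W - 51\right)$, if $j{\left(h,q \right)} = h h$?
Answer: $-4216$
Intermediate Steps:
$j{\left(h,q \right)} = h^{2}$
$W = 17$ ($W = 4 \cdot 2 + \left(-3\right)^{2} = 8 + 9 = 17$)
$124 \left(W - 51\right) = 124 \left(17 - 51\right) = 124 \left(-34\right) = -4216$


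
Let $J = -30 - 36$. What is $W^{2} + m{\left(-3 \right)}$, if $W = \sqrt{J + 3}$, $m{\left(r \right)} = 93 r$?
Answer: $-342$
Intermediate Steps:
$J = -66$
$W = 3 i \sqrt{7}$ ($W = \sqrt{-66 + 3} = \sqrt{-63} = 3 i \sqrt{7} \approx 7.9373 i$)
$W^{2} + m{\left(-3 \right)} = \left(3 i \sqrt{7}\right)^{2} + 93 \left(-3\right) = -63 - 279 = -342$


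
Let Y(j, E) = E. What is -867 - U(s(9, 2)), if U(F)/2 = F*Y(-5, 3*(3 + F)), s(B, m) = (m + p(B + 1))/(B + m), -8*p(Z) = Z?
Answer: -840471/968 ≈ -868.25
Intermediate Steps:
p(Z) = -Z/8
s(B, m) = (-⅛ + m - B/8)/(B + m) (s(B, m) = (m - (B + 1)/8)/(B + m) = (m - (1 + B)/8)/(B + m) = (m + (-⅛ - B/8))/(B + m) = (-⅛ + m - B/8)/(B + m))
U(F) = 2*F*(9 + 3*F) (U(F) = 2*(F*(3*(3 + F))) = 2*(F*(9 + 3*F)) = 2*F*(9 + 3*F))
-867 - U(s(9, 2)) = -867 - 6*(-⅛ + 2 - ⅛*9)/(9 + 2)*(3 + (-⅛ + 2 - ⅛*9)/(9 + 2)) = -867 - 6*(-⅛ + 2 - 9/8)/11*(3 + (-⅛ + 2 - 9/8)/11) = -867 - 6*(1/11)*(¾)*(3 + (1/11)*(¾)) = -867 - 6*3*(3 + 3/44)/44 = -867 - 6*3*135/(44*44) = -867 - 1*1215/968 = -867 - 1215/968 = -840471/968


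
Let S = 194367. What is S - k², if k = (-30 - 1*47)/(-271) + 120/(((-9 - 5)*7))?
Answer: 34272935014478/176331841 ≈ 1.9437e+5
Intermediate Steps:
k = -12487/13279 (k = (-30 - 47)*(-1/271) + 120/((-14*7)) = -77*(-1/271) + 120/(-98) = 77/271 + 120*(-1/98) = 77/271 - 60/49 = -12487/13279 ≈ -0.94036)
S - k² = 194367 - (-12487/13279)² = 194367 - 1*155925169/176331841 = 194367 - 155925169/176331841 = 34272935014478/176331841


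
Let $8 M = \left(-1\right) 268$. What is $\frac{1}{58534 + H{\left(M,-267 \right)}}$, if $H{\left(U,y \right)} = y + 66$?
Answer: $\frac{1}{58333} \approx 1.7143 \cdot 10^{-5}$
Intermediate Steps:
$M = - \frac{67}{2}$ ($M = \frac{\left(-1\right) 268}{8} = \frac{1}{8} \left(-268\right) = - \frac{67}{2} \approx -33.5$)
$H{\left(U,y \right)} = 66 + y$
$\frac{1}{58534 + H{\left(M,-267 \right)}} = \frac{1}{58534 + \left(66 - 267\right)} = \frac{1}{58534 - 201} = \frac{1}{58333}$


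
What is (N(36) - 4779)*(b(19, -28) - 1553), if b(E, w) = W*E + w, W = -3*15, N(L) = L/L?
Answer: 11639208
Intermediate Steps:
N(L) = 1
W = -45
b(E, w) = w - 45*E (b(E, w) = -45*E + w = w - 45*E)
(N(36) - 4779)*(b(19, -28) - 1553) = (1 - 4779)*((-28 - 45*19) - 1553) = -4778*((-28 - 855) - 1553) = -4778*(-883 - 1553) = -4778*(-2436) = 11639208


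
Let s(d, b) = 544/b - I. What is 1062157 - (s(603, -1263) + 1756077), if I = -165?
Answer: -876628811/1263 ≈ -6.9409e+5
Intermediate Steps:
s(d, b) = 165 + 544/b (s(d, b) = 544/b - 1*(-165) = 544/b + 165 = 165 + 544/b)
1062157 - (s(603, -1263) + 1756077) = 1062157 - ((165 + 544/(-1263)) + 1756077) = 1062157 - ((165 + 544*(-1/1263)) + 1756077) = 1062157 - ((165 - 544/1263) + 1756077) = 1062157 - (207851/1263 + 1756077) = 1062157 - 1*2218133102/1263 = 1062157 - 2218133102/1263 = -876628811/1263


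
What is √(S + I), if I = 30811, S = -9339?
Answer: 4*√1342 ≈ 146.53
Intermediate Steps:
√(S + I) = √(-9339 + 30811) = √21472 = 4*√1342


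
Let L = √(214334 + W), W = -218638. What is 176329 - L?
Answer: 176329 - 4*I*√269 ≈ 1.7633e+5 - 65.605*I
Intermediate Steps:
L = 4*I*√269 (L = √(214334 - 218638) = √(-4304) = 4*I*√269 ≈ 65.605*I)
176329 - L = 176329 - 4*I*√269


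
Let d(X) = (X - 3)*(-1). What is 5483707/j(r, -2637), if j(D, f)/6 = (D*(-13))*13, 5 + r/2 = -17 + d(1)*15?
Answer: -5483707/16224 ≈ -338.00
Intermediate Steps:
d(X) = 3 - X (d(X) = (-3 + X)*(-1) = 3 - X)
r = 16 (r = -10 + 2*(-17 + (3 - 1*1)*15) = -10 + 2*(-17 + (3 - 1)*15) = -10 + 2*(-17 + 2*15) = -10 + 2*(-17 + 30) = -10 + 2*13 = -10 + 26 = 16)
j(D, f) = -1014*D (j(D, f) = 6*((D*(-13))*13) = 6*(-13*D*13) = 6*(-169*D) = -1014*D)
5483707/j(r, -2637) = 5483707/((-1014*16)) = 5483707/(-16224) = 5483707*(-1/16224) = -5483707/16224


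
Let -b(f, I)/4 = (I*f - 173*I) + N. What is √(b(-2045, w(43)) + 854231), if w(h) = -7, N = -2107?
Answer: √800555 ≈ 894.74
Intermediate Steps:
b(f, I) = 8428 + 692*I - 4*I*f (b(f, I) = -4*((I*f - 173*I) - 2107) = -4*((-173*I + I*f) - 2107) = -4*(-2107 - 173*I + I*f) = 8428 + 692*I - 4*I*f)
√(b(-2045, w(43)) + 854231) = √((8428 + 692*(-7) - 4*(-7)*(-2045)) + 854231) = √((8428 - 4844 - 57260) + 854231) = √(-53676 + 854231) = √800555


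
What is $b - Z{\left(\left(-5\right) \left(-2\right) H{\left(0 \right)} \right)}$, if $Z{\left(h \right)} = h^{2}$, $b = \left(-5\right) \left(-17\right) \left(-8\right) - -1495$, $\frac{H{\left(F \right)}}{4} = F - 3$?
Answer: $-13585$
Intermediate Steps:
$H{\left(F \right)} = -12 + 4 F$ ($H{\left(F \right)} = 4 \left(F - 3\right) = 4 \left(-3 + F\right) = -12 + 4 F$)
$b = 815$ ($b = 85 \left(-8\right) + 1495 = -680 + 1495 = 815$)
$b - Z{\left(\left(-5\right) \left(-2\right) H{\left(0 \right)} \right)} = 815 - \left(\left(-5\right) \left(-2\right) \left(-12 + 4 \cdot 0\right)\right)^{2} = 815 - \left(10 \left(-12 + 0\right)\right)^{2} = 815 - \left(10 \left(-12\right)\right)^{2} = 815 - \left(-120\right)^{2} = 815 - 14400 = -13585$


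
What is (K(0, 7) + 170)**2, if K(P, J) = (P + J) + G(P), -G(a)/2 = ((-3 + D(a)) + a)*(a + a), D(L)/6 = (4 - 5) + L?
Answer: 31329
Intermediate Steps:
D(L) = -6 + 6*L (D(L) = 6*((4 - 5) + L) = 6*(-1 + L) = -6 + 6*L)
G(a) = -4*a*(-9 + 7*a) (G(a) = -2*((-3 + (-6 + 6*a)) + a)*(a + a) = -2*((-9 + 6*a) + a)*2*a = -2*(-9 + 7*a)*2*a = -4*a*(-9 + 7*a))
K(P, J) = J + P + 4*P*(9 - 7*P) (K(P, J) = (P + J) + 4*P*(9 - 7*P) = (J + P) + 4*P*(9 - 7*P) = J + P + 4*P*(9 - 7*P))
(K(0, 7) + 170)**2 = ((7 - 28*0**2 + 37*0) + 170)**2 = ((7 - 28*0 + 0) + 170)**2 = ((7 + 0 + 0) + 170)**2 = (7 + 170)**2 = 177**2 = 31329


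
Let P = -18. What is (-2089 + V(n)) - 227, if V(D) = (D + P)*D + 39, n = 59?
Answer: 142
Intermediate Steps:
V(D) = 39 + D*(-18 + D) (V(D) = (D - 18)*D + 39 = (-18 + D)*D + 39 = D*(-18 + D) + 39 = 39 + D*(-18 + D))
(-2089 + V(n)) - 227 = (-2089 + (39 + 59² - 18*59)) - 227 = (-2089 + (39 + 3481 - 1062)) - 227 = (-2089 + 2458) - 227 = 369 - 227 = 142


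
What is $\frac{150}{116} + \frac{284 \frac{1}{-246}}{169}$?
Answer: $\frac{1550789}{1205646} \approx 1.2863$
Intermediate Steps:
$\frac{150}{116} + \frac{284 \frac{1}{-246}}{169} = 150 \cdot \frac{1}{116} + 284 \left(- \frac{1}{246}\right) \frac{1}{169} = \frac{75}{58} - \frac{142}{20787} = \frac{1550789}{1205646}$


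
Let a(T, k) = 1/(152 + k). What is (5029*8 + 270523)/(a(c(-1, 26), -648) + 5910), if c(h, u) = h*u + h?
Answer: 154134480/2931359 ≈ 52.581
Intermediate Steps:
c(h, u) = h + h*u
(5029*8 + 270523)/(a(c(-1, 26), -648) + 5910) = (5029*8 + 270523)/(1/(152 - 648) + 5910) = (40232 + 270523)/(1/(-496) + 5910) = 310755/(-1/496 + 5910) = 310755/(2931359/496) = 310755*(496/2931359) = 154134480/2931359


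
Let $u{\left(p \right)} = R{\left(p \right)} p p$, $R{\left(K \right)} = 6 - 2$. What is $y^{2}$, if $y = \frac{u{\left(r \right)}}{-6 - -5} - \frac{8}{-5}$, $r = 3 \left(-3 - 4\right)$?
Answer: $\frac{77651344}{25} \approx 3.1061 \cdot 10^{6}$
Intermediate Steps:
$r = -21$ ($r = 3 \left(-7\right) = -21$)
$R{\left(K \right)} = 4$
$u{\left(p \right)} = 4 p^{2}$ ($u{\left(p \right)} = 4 p p = 4 p^{2}$)
$y = - \frac{8812}{5}$ ($y = \frac{4 \left(-21\right)^{2}}{-6 - -5} - \frac{8}{-5} = \frac{4 \cdot 441}{-6 + 5} - - \frac{8}{5} = \frac{1764}{-1} + \frac{8}{5} = 1764 \left(-1\right) + \frac{8}{5} = -1764 + \frac{8}{5} = - \frac{8812}{5} \approx -1762.4$)
$y^{2} = \left(- \frac{8812}{5}\right)^{2} = \frac{77651344}{25}$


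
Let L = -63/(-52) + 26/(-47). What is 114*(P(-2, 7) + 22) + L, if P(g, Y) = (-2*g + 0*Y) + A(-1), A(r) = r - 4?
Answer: 5852545/2444 ≈ 2394.7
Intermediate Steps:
A(r) = -4 + r
L = 1609/2444 (L = -63*(-1/52) + 26*(-1/47) = 63/52 - 26/47 = 1609/2444 ≈ 0.65835)
P(g, Y) = -5 - 2*g (P(g, Y) = (-2*g + 0*Y) + (-4 - 1) = (-2*g + 0) - 5 = -2*g - 5 = -5 - 2*g)
114*(P(-2, 7) + 22) + L = 114*((-5 - 2*(-2)) + 22) + 1609/2444 = 114*((-5 + 4) + 22) + 1609/2444 = 114*(-1 + 22) + 1609/2444 = 114*21 + 1609/2444 = 2394 + 1609/2444 = 5852545/2444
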